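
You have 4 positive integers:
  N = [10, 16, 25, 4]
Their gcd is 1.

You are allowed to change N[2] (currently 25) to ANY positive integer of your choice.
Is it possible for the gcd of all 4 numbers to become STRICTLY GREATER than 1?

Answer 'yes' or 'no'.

Current gcd = 1
gcd of all OTHER numbers (without N[2]=25): gcd([10, 16, 4]) = 2
The new gcd after any change is gcd(2, new_value).
This can be at most 2.
Since 2 > old gcd 1, the gcd CAN increase (e.g., set N[2] = 2).

Answer: yes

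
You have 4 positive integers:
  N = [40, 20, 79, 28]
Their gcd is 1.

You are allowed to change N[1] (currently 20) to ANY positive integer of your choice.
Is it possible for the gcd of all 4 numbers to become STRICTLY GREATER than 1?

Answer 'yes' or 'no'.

Answer: no

Derivation:
Current gcd = 1
gcd of all OTHER numbers (without N[1]=20): gcd([40, 79, 28]) = 1
The new gcd after any change is gcd(1, new_value).
This can be at most 1.
Since 1 = old gcd 1, the gcd can only stay the same or decrease.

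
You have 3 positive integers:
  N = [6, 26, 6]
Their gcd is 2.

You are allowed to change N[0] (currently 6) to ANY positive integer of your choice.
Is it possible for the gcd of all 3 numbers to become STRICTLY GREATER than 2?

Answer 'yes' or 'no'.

Current gcd = 2
gcd of all OTHER numbers (without N[0]=6): gcd([26, 6]) = 2
The new gcd after any change is gcd(2, new_value).
This can be at most 2.
Since 2 = old gcd 2, the gcd can only stay the same or decrease.

Answer: no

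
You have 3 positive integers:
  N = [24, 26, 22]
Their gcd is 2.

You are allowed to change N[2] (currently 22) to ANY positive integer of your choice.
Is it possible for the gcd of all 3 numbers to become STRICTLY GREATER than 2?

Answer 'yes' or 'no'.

Current gcd = 2
gcd of all OTHER numbers (without N[2]=22): gcd([24, 26]) = 2
The new gcd after any change is gcd(2, new_value).
This can be at most 2.
Since 2 = old gcd 2, the gcd can only stay the same or decrease.

Answer: no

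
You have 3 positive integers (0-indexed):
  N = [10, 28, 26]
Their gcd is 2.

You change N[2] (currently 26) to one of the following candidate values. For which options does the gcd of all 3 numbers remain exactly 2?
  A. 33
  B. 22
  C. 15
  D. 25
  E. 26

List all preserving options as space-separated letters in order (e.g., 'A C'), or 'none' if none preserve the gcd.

Answer: B E

Derivation:
Old gcd = 2; gcd of others (without N[2]) = 2
New gcd for candidate v: gcd(2, v). Preserves old gcd iff gcd(2, v) = 2.
  Option A: v=33, gcd(2,33)=1 -> changes
  Option B: v=22, gcd(2,22)=2 -> preserves
  Option C: v=15, gcd(2,15)=1 -> changes
  Option D: v=25, gcd(2,25)=1 -> changes
  Option E: v=26, gcd(2,26)=2 -> preserves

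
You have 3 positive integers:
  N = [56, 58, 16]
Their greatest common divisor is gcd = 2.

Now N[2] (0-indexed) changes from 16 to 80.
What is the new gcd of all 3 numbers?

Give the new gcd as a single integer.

Numbers: [56, 58, 16], gcd = 2
Change: index 2, 16 -> 80
gcd of the OTHER numbers (without index 2): gcd([56, 58]) = 2
New gcd = gcd(g_others, new_val) = gcd(2, 80) = 2

Answer: 2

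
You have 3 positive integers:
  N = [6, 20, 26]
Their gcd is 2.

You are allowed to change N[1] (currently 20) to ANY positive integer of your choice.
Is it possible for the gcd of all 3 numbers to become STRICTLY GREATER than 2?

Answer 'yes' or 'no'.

Answer: no

Derivation:
Current gcd = 2
gcd of all OTHER numbers (without N[1]=20): gcd([6, 26]) = 2
The new gcd after any change is gcd(2, new_value).
This can be at most 2.
Since 2 = old gcd 2, the gcd can only stay the same or decrease.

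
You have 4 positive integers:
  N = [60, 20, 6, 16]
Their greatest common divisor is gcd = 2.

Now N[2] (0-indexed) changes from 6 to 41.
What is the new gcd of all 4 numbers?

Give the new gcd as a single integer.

Answer: 1

Derivation:
Numbers: [60, 20, 6, 16], gcd = 2
Change: index 2, 6 -> 41
gcd of the OTHER numbers (without index 2): gcd([60, 20, 16]) = 4
New gcd = gcd(g_others, new_val) = gcd(4, 41) = 1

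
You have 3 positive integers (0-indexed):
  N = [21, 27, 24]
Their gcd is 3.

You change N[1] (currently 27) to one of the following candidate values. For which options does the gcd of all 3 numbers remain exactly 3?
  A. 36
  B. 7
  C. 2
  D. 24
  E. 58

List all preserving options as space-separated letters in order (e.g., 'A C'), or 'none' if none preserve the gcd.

Answer: A D

Derivation:
Old gcd = 3; gcd of others (without N[1]) = 3
New gcd for candidate v: gcd(3, v). Preserves old gcd iff gcd(3, v) = 3.
  Option A: v=36, gcd(3,36)=3 -> preserves
  Option B: v=7, gcd(3,7)=1 -> changes
  Option C: v=2, gcd(3,2)=1 -> changes
  Option D: v=24, gcd(3,24)=3 -> preserves
  Option E: v=58, gcd(3,58)=1 -> changes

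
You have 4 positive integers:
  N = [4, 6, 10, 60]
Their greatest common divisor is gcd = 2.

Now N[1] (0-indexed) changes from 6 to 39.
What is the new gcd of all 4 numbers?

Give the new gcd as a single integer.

Numbers: [4, 6, 10, 60], gcd = 2
Change: index 1, 6 -> 39
gcd of the OTHER numbers (without index 1): gcd([4, 10, 60]) = 2
New gcd = gcd(g_others, new_val) = gcd(2, 39) = 1

Answer: 1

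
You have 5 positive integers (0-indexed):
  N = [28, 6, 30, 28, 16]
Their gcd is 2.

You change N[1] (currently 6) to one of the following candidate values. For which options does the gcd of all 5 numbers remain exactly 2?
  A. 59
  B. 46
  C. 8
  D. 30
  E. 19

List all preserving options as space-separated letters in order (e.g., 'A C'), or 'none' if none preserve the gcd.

Answer: B C D

Derivation:
Old gcd = 2; gcd of others (without N[1]) = 2
New gcd for candidate v: gcd(2, v). Preserves old gcd iff gcd(2, v) = 2.
  Option A: v=59, gcd(2,59)=1 -> changes
  Option B: v=46, gcd(2,46)=2 -> preserves
  Option C: v=8, gcd(2,8)=2 -> preserves
  Option D: v=30, gcd(2,30)=2 -> preserves
  Option E: v=19, gcd(2,19)=1 -> changes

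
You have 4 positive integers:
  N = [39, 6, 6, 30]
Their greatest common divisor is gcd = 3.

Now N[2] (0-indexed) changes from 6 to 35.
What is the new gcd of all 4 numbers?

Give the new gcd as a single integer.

Numbers: [39, 6, 6, 30], gcd = 3
Change: index 2, 6 -> 35
gcd of the OTHER numbers (without index 2): gcd([39, 6, 30]) = 3
New gcd = gcd(g_others, new_val) = gcd(3, 35) = 1

Answer: 1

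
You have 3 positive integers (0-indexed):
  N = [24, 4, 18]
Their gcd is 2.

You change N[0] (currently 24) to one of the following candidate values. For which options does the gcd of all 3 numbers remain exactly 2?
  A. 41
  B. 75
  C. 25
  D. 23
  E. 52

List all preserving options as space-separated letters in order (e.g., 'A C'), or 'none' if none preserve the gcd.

Answer: E

Derivation:
Old gcd = 2; gcd of others (without N[0]) = 2
New gcd for candidate v: gcd(2, v). Preserves old gcd iff gcd(2, v) = 2.
  Option A: v=41, gcd(2,41)=1 -> changes
  Option B: v=75, gcd(2,75)=1 -> changes
  Option C: v=25, gcd(2,25)=1 -> changes
  Option D: v=23, gcd(2,23)=1 -> changes
  Option E: v=52, gcd(2,52)=2 -> preserves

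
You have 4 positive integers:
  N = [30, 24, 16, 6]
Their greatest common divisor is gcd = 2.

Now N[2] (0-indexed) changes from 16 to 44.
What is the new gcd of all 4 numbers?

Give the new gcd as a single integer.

Answer: 2

Derivation:
Numbers: [30, 24, 16, 6], gcd = 2
Change: index 2, 16 -> 44
gcd of the OTHER numbers (without index 2): gcd([30, 24, 6]) = 6
New gcd = gcd(g_others, new_val) = gcd(6, 44) = 2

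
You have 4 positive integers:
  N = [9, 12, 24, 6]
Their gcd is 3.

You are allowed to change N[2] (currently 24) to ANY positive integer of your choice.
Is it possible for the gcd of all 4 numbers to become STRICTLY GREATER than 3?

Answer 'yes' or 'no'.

Current gcd = 3
gcd of all OTHER numbers (without N[2]=24): gcd([9, 12, 6]) = 3
The new gcd after any change is gcd(3, new_value).
This can be at most 3.
Since 3 = old gcd 3, the gcd can only stay the same or decrease.

Answer: no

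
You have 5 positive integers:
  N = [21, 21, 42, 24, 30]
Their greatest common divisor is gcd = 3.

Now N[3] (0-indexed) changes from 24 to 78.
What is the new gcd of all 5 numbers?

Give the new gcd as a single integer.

Answer: 3

Derivation:
Numbers: [21, 21, 42, 24, 30], gcd = 3
Change: index 3, 24 -> 78
gcd of the OTHER numbers (without index 3): gcd([21, 21, 42, 30]) = 3
New gcd = gcd(g_others, new_val) = gcd(3, 78) = 3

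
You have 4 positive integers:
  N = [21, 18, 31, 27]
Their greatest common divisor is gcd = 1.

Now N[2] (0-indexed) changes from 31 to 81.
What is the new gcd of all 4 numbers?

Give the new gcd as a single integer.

Answer: 3

Derivation:
Numbers: [21, 18, 31, 27], gcd = 1
Change: index 2, 31 -> 81
gcd of the OTHER numbers (without index 2): gcd([21, 18, 27]) = 3
New gcd = gcd(g_others, new_val) = gcd(3, 81) = 3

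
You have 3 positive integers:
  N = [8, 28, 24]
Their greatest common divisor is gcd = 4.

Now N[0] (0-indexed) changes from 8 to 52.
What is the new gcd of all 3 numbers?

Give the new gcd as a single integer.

Numbers: [8, 28, 24], gcd = 4
Change: index 0, 8 -> 52
gcd of the OTHER numbers (without index 0): gcd([28, 24]) = 4
New gcd = gcd(g_others, new_val) = gcd(4, 52) = 4

Answer: 4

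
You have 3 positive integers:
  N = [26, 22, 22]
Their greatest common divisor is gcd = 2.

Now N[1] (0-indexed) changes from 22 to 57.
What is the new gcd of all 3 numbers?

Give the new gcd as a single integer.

Answer: 1

Derivation:
Numbers: [26, 22, 22], gcd = 2
Change: index 1, 22 -> 57
gcd of the OTHER numbers (without index 1): gcd([26, 22]) = 2
New gcd = gcd(g_others, new_val) = gcd(2, 57) = 1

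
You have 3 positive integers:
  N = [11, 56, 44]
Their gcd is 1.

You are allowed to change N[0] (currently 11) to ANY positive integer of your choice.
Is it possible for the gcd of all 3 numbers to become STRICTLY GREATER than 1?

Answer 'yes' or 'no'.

Answer: yes

Derivation:
Current gcd = 1
gcd of all OTHER numbers (without N[0]=11): gcd([56, 44]) = 4
The new gcd after any change is gcd(4, new_value).
This can be at most 4.
Since 4 > old gcd 1, the gcd CAN increase (e.g., set N[0] = 4).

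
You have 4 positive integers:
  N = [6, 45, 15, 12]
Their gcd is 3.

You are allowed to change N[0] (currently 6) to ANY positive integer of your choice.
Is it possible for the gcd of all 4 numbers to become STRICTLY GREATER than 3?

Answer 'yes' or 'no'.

Current gcd = 3
gcd of all OTHER numbers (without N[0]=6): gcd([45, 15, 12]) = 3
The new gcd after any change is gcd(3, new_value).
This can be at most 3.
Since 3 = old gcd 3, the gcd can only stay the same or decrease.

Answer: no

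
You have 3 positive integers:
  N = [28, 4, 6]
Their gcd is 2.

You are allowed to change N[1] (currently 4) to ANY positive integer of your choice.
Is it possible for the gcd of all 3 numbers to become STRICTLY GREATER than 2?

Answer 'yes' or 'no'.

Current gcd = 2
gcd of all OTHER numbers (without N[1]=4): gcd([28, 6]) = 2
The new gcd after any change is gcd(2, new_value).
This can be at most 2.
Since 2 = old gcd 2, the gcd can only stay the same or decrease.

Answer: no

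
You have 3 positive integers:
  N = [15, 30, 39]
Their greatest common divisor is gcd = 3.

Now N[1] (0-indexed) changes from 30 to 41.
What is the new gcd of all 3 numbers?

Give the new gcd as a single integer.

Numbers: [15, 30, 39], gcd = 3
Change: index 1, 30 -> 41
gcd of the OTHER numbers (without index 1): gcd([15, 39]) = 3
New gcd = gcd(g_others, new_val) = gcd(3, 41) = 1

Answer: 1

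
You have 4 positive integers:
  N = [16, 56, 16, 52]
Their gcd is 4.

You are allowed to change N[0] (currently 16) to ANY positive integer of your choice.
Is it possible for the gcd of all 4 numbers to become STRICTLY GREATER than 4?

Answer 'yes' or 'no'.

Current gcd = 4
gcd of all OTHER numbers (without N[0]=16): gcd([56, 16, 52]) = 4
The new gcd after any change is gcd(4, new_value).
This can be at most 4.
Since 4 = old gcd 4, the gcd can only stay the same or decrease.

Answer: no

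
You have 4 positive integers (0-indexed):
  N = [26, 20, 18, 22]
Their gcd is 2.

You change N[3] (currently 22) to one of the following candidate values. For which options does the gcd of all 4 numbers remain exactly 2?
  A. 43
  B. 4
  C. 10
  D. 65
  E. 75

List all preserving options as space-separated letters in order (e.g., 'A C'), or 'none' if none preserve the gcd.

Old gcd = 2; gcd of others (without N[3]) = 2
New gcd for candidate v: gcd(2, v). Preserves old gcd iff gcd(2, v) = 2.
  Option A: v=43, gcd(2,43)=1 -> changes
  Option B: v=4, gcd(2,4)=2 -> preserves
  Option C: v=10, gcd(2,10)=2 -> preserves
  Option D: v=65, gcd(2,65)=1 -> changes
  Option E: v=75, gcd(2,75)=1 -> changes

Answer: B C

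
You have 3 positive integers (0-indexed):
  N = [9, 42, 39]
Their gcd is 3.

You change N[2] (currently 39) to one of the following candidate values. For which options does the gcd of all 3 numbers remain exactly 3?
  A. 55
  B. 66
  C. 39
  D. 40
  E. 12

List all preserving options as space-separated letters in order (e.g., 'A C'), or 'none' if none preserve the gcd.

Old gcd = 3; gcd of others (without N[2]) = 3
New gcd for candidate v: gcd(3, v). Preserves old gcd iff gcd(3, v) = 3.
  Option A: v=55, gcd(3,55)=1 -> changes
  Option B: v=66, gcd(3,66)=3 -> preserves
  Option C: v=39, gcd(3,39)=3 -> preserves
  Option D: v=40, gcd(3,40)=1 -> changes
  Option E: v=12, gcd(3,12)=3 -> preserves

Answer: B C E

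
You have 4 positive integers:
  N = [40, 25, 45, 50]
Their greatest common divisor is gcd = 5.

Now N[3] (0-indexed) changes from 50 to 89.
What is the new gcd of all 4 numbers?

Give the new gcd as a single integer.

Answer: 1

Derivation:
Numbers: [40, 25, 45, 50], gcd = 5
Change: index 3, 50 -> 89
gcd of the OTHER numbers (without index 3): gcd([40, 25, 45]) = 5
New gcd = gcd(g_others, new_val) = gcd(5, 89) = 1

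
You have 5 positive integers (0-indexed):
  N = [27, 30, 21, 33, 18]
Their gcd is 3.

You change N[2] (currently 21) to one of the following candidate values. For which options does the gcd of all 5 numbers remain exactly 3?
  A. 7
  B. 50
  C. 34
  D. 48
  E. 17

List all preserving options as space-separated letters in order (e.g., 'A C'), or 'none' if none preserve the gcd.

Answer: D

Derivation:
Old gcd = 3; gcd of others (without N[2]) = 3
New gcd for candidate v: gcd(3, v). Preserves old gcd iff gcd(3, v) = 3.
  Option A: v=7, gcd(3,7)=1 -> changes
  Option B: v=50, gcd(3,50)=1 -> changes
  Option C: v=34, gcd(3,34)=1 -> changes
  Option D: v=48, gcd(3,48)=3 -> preserves
  Option E: v=17, gcd(3,17)=1 -> changes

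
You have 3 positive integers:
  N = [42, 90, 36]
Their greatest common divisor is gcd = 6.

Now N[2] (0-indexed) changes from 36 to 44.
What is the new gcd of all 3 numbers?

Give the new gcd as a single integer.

Numbers: [42, 90, 36], gcd = 6
Change: index 2, 36 -> 44
gcd of the OTHER numbers (without index 2): gcd([42, 90]) = 6
New gcd = gcd(g_others, new_val) = gcd(6, 44) = 2

Answer: 2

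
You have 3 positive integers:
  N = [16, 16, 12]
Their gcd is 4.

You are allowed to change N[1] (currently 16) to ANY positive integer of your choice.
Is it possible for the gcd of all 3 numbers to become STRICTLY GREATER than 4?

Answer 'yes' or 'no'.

Answer: no

Derivation:
Current gcd = 4
gcd of all OTHER numbers (without N[1]=16): gcd([16, 12]) = 4
The new gcd after any change is gcd(4, new_value).
This can be at most 4.
Since 4 = old gcd 4, the gcd can only stay the same or decrease.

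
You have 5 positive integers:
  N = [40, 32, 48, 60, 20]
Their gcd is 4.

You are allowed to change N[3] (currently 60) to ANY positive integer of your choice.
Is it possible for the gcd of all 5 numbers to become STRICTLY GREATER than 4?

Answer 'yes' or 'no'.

Current gcd = 4
gcd of all OTHER numbers (without N[3]=60): gcd([40, 32, 48, 20]) = 4
The new gcd after any change is gcd(4, new_value).
This can be at most 4.
Since 4 = old gcd 4, the gcd can only stay the same or decrease.

Answer: no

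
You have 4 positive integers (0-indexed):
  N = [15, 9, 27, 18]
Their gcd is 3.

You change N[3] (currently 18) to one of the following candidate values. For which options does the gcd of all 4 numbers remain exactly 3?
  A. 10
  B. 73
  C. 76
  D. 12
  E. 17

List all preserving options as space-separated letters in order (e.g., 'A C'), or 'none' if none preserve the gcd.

Answer: D

Derivation:
Old gcd = 3; gcd of others (without N[3]) = 3
New gcd for candidate v: gcd(3, v). Preserves old gcd iff gcd(3, v) = 3.
  Option A: v=10, gcd(3,10)=1 -> changes
  Option B: v=73, gcd(3,73)=1 -> changes
  Option C: v=76, gcd(3,76)=1 -> changes
  Option D: v=12, gcd(3,12)=3 -> preserves
  Option E: v=17, gcd(3,17)=1 -> changes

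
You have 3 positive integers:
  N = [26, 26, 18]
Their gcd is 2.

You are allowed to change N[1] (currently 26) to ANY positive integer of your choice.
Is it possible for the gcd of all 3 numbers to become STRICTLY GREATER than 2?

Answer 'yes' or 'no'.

Current gcd = 2
gcd of all OTHER numbers (without N[1]=26): gcd([26, 18]) = 2
The new gcd after any change is gcd(2, new_value).
This can be at most 2.
Since 2 = old gcd 2, the gcd can only stay the same or decrease.

Answer: no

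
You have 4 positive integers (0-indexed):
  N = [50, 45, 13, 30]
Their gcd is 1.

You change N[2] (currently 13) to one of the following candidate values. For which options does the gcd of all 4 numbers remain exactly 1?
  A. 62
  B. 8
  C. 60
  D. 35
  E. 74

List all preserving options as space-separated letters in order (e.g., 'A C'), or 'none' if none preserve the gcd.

Answer: A B E

Derivation:
Old gcd = 1; gcd of others (without N[2]) = 5
New gcd for candidate v: gcd(5, v). Preserves old gcd iff gcd(5, v) = 1.
  Option A: v=62, gcd(5,62)=1 -> preserves
  Option B: v=8, gcd(5,8)=1 -> preserves
  Option C: v=60, gcd(5,60)=5 -> changes
  Option D: v=35, gcd(5,35)=5 -> changes
  Option E: v=74, gcd(5,74)=1 -> preserves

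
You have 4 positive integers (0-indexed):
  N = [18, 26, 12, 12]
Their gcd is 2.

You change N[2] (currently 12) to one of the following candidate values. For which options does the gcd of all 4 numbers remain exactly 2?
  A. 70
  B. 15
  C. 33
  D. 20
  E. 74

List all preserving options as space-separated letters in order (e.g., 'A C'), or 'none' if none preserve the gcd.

Answer: A D E

Derivation:
Old gcd = 2; gcd of others (without N[2]) = 2
New gcd for candidate v: gcd(2, v). Preserves old gcd iff gcd(2, v) = 2.
  Option A: v=70, gcd(2,70)=2 -> preserves
  Option B: v=15, gcd(2,15)=1 -> changes
  Option C: v=33, gcd(2,33)=1 -> changes
  Option D: v=20, gcd(2,20)=2 -> preserves
  Option E: v=74, gcd(2,74)=2 -> preserves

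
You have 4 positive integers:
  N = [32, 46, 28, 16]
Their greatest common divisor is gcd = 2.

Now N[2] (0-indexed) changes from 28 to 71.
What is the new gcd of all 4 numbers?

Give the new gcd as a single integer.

Numbers: [32, 46, 28, 16], gcd = 2
Change: index 2, 28 -> 71
gcd of the OTHER numbers (without index 2): gcd([32, 46, 16]) = 2
New gcd = gcd(g_others, new_val) = gcd(2, 71) = 1

Answer: 1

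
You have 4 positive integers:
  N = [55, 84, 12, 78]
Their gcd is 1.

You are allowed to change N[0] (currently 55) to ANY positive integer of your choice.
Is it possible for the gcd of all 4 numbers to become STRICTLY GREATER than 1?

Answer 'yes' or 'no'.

Current gcd = 1
gcd of all OTHER numbers (without N[0]=55): gcd([84, 12, 78]) = 6
The new gcd after any change is gcd(6, new_value).
This can be at most 6.
Since 6 > old gcd 1, the gcd CAN increase (e.g., set N[0] = 6).

Answer: yes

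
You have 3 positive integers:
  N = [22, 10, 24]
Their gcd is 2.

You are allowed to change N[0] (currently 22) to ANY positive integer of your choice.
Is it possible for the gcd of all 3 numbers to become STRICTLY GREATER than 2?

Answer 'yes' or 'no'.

Answer: no

Derivation:
Current gcd = 2
gcd of all OTHER numbers (without N[0]=22): gcd([10, 24]) = 2
The new gcd after any change is gcd(2, new_value).
This can be at most 2.
Since 2 = old gcd 2, the gcd can only stay the same or decrease.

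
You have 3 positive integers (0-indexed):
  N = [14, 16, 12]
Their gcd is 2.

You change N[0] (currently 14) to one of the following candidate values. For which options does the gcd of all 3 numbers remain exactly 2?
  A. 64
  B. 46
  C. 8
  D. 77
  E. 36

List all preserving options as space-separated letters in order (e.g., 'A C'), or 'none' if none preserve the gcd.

Old gcd = 2; gcd of others (without N[0]) = 4
New gcd for candidate v: gcd(4, v). Preserves old gcd iff gcd(4, v) = 2.
  Option A: v=64, gcd(4,64)=4 -> changes
  Option B: v=46, gcd(4,46)=2 -> preserves
  Option C: v=8, gcd(4,8)=4 -> changes
  Option D: v=77, gcd(4,77)=1 -> changes
  Option E: v=36, gcd(4,36)=4 -> changes

Answer: B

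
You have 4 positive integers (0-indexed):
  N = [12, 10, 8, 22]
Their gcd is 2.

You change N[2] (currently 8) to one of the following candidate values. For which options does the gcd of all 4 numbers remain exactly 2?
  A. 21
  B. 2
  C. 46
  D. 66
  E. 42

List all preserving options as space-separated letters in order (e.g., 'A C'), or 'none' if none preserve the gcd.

Old gcd = 2; gcd of others (without N[2]) = 2
New gcd for candidate v: gcd(2, v). Preserves old gcd iff gcd(2, v) = 2.
  Option A: v=21, gcd(2,21)=1 -> changes
  Option B: v=2, gcd(2,2)=2 -> preserves
  Option C: v=46, gcd(2,46)=2 -> preserves
  Option D: v=66, gcd(2,66)=2 -> preserves
  Option E: v=42, gcd(2,42)=2 -> preserves

Answer: B C D E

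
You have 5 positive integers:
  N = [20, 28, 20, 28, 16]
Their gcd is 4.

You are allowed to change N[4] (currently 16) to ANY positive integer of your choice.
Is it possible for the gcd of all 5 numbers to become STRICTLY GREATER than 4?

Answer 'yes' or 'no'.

Current gcd = 4
gcd of all OTHER numbers (without N[4]=16): gcd([20, 28, 20, 28]) = 4
The new gcd after any change is gcd(4, new_value).
This can be at most 4.
Since 4 = old gcd 4, the gcd can only stay the same or decrease.

Answer: no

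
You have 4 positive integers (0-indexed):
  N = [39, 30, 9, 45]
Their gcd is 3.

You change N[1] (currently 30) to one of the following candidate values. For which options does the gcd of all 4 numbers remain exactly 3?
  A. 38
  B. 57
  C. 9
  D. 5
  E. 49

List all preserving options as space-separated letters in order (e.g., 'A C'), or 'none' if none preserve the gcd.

Old gcd = 3; gcd of others (without N[1]) = 3
New gcd for candidate v: gcd(3, v). Preserves old gcd iff gcd(3, v) = 3.
  Option A: v=38, gcd(3,38)=1 -> changes
  Option B: v=57, gcd(3,57)=3 -> preserves
  Option C: v=9, gcd(3,9)=3 -> preserves
  Option D: v=5, gcd(3,5)=1 -> changes
  Option E: v=49, gcd(3,49)=1 -> changes

Answer: B C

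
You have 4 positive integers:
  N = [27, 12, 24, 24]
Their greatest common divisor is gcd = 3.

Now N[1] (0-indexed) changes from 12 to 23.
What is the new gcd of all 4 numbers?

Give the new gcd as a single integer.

Numbers: [27, 12, 24, 24], gcd = 3
Change: index 1, 12 -> 23
gcd of the OTHER numbers (without index 1): gcd([27, 24, 24]) = 3
New gcd = gcd(g_others, new_val) = gcd(3, 23) = 1

Answer: 1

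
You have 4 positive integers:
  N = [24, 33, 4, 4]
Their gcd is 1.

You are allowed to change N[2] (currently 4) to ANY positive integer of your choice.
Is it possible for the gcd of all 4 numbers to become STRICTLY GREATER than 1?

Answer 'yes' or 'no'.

Answer: no

Derivation:
Current gcd = 1
gcd of all OTHER numbers (without N[2]=4): gcd([24, 33, 4]) = 1
The new gcd after any change is gcd(1, new_value).
This can be at most 1.
Since 1 = old gcd 1, the gcd can only stay the same or decrease.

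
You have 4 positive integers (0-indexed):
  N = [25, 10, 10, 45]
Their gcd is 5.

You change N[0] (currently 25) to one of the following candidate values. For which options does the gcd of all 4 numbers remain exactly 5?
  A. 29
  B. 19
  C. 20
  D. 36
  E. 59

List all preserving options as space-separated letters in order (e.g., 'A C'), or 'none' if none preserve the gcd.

Answer: C

Derivation:
Old gcd = 5; gcd of others (without N[0]) = 5
New gcd for candidate v: gcd(5, v). Preserves old gcd iff gcd(5, v) = 5.
  Option A: v=29, gcd(5,29)=1 -> changes
  Option B: v=19, gcd(5,19)=1 -> changes
  Option C: v=20, gcd(5,20)=5 -> preserves
  Option D: v=36, gcd(5,36)=1 -> changes
  Option E: v=59, gcd(5,59)=1 -> changes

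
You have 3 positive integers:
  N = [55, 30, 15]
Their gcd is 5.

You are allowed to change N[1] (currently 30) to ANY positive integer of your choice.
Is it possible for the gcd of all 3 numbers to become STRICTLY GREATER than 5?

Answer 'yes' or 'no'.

Current gcd = 5
gcd of all OTHER numbers (without N[1]=30): gcd([55, 15]) = 5
The new gcd after any change is gcd(5, new_value).
This can be at most 5.
Since 5 = old gcd 5, the gcd can only stay the same or decrease.

Answer: no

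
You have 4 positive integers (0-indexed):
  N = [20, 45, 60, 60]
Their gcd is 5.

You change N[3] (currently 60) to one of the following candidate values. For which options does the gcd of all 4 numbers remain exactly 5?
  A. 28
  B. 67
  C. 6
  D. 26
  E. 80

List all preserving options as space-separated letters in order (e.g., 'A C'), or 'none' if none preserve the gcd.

Answer: E

Derivation:
Old gcd = 5; gcd of others (without N[3]) = 5
New gcd for candidate v: gcd(5, v). Preserves old gcd iff gcd(5, v) = 5.
  Option A: v=28, gcd(5,28)=1 -> changes
  Option B: v=67, gcd(5,67)=1 -> changes
  Option C: v=6, gcd(5,6)=1 -> changes
  Option D: v=26, gcd(5,26)=1 -> changes
  Option E: v=80, gcd(5,80)=5 -> preserves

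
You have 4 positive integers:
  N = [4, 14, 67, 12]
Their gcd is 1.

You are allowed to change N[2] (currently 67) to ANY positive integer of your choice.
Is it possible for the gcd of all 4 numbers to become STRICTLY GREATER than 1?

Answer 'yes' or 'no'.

Answer: yes

Derivation:
Current gcd = 1
gcd of all OTHER numbers (without N[2]=67): gcd([4, 14, 12]) = 2
The new gcd after any change is gcd(2, new_value).
This can be at most 2.
Since 2 > old gcd 1, the gcd CAN increase (e.g., set N[2] = 2).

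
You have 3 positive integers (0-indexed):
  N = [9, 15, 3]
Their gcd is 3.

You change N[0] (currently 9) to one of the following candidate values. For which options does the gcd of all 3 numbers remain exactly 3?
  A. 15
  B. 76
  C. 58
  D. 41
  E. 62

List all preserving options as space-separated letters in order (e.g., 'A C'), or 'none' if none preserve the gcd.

Old gcd = 3; gcd of others (without N[0]) = 3
New gcd for candidate v: gcd(3, v). Preserves old gcd iff gcd(3, v) = 3.
  Option A: v=15, gcd(3,15)=3 -> preserves
  Option B: v=76, gcd(3,76)=1 -> changes
  Option C: v=58, gcd(3,58)=1 -> changes
  Option D: v=41, gcd(3,41)=1 -> changes
  Option E: v=62, gcd(3,62)=1 -> changes

Answer: A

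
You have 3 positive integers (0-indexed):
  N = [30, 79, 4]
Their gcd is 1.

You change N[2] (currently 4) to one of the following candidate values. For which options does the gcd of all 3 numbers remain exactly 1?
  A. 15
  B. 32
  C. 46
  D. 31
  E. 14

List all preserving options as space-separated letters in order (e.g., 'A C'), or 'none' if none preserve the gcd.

Old gcd = 1; gcd of others (without N[2]) = 1
New gcd for candidate v: gcd(1, v). Preserves old gcd iff gcd(1, v) = 1.
  Option A: v=15, gcd(1,15)=1 -> preserves
  Option B: v=32, gcd(1,32)=1 -> preserves
  Option C: v=46, gcd(1,46)=1 -> preserves
  Option D: v=31, gcd(1,31)=1 -> preserves
  Option E: v=14, gcd(1,14)=1 -> preserves

Answer: A B C D E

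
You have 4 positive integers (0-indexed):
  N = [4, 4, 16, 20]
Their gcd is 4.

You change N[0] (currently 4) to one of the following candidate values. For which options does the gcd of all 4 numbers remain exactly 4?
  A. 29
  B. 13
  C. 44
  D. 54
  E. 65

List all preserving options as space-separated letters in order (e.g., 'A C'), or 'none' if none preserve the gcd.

Old gcd = 4; gcd of others (without N[0]) = 4
New gcd for candidate v: gcd(4, v). Preserves old gcd iff gcd(4, v) = 4.
  Option A: v=29, gcd(4,29)=1 -> changes
  Option B: v=13, gcd(4,13)=1 -> changes
  Option C: v=44, gcd(4,44)=4 -> preserves
  Option D: v=54, gcd(4,54)=2 -> changes
  Option E: v=65, gcd(4,65)=1 -> changes

Answer: C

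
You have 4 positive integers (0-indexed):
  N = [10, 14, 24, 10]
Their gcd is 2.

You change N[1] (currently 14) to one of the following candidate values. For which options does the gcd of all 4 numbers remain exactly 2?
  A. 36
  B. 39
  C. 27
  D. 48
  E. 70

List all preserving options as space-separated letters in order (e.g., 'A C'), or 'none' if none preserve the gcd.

Old gcd = 2; gcd of others (without N[1]) = 2
New gcd for candidate v: gcd(2, v). Preserves old gcd iff gcd(2, v) = 2.
  Option A: v=36, gcd(2,36)=2 -> preserves
  Option B: v=39, gcd(2,39)=1 -> changes
  Option C: v=27, gcd(2,27)=1 -> changes
  Option D: v=48, gcd(2,48)=2 -> preserves
  Option E: v=70, gcd(2,70)=2 -> preserves

Answer: A D E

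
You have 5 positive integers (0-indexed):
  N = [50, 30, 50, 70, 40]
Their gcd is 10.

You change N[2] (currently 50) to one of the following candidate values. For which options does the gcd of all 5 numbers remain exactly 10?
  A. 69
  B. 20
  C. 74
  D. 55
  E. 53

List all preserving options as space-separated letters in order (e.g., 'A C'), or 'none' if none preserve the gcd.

Old gcd = 10; gcd of others (without N[2]) = 10
New gcd for candidate v: gcd(10, v). Preserves old gcd iff gcd(10, v) = 10.
  Option A: v=69, gcd(10,69)=1 -> changes
  Option B: v=20, gcd(10,20)=10 -> preserves
  Option C: v=74, gcd(10,74)=2 -> changes
  Option D: v=55, gcd(10,55)=5 -> changes
  Option E: v=53, gcd(10,53)=1 -> changes

Answer: B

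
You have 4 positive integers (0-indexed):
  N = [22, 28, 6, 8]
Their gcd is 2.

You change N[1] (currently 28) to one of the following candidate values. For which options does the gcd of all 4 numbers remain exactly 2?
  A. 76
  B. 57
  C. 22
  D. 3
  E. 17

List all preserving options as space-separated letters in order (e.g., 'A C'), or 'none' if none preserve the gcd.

Old gcd = 2; gcd of others (without N[1]) = 2
New gcd for candidate v: gcd(2, v). Preserves old gcd iff gcd(2, v) = 2.
  Option A: v=76, gcd(2,76)=2 -> preserves
  Option B: v=57, gcd(2,57)=1 -> changes
  Option C: v=22, gcd(2,22)=2 -> preserves
  Option D: v=3, gcd(2,3)=1 -> changes
  Option E: v=17, gcd(2,17)=1 -> changes

Answer: A C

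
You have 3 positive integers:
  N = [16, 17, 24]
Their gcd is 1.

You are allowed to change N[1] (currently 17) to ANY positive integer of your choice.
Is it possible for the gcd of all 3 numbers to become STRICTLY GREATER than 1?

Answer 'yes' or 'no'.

Answer: yes

Derivation:
Current gcd = 1
gcd of all OTHER numbers (without N[1]=17): gcd([16, 24]) = 8
The new gcd after any change is gcd(8, new_value).
This can be at most 8.
Since 8 > old gcd 1, the gcd CAN increase (e.g., set N[1] = 8).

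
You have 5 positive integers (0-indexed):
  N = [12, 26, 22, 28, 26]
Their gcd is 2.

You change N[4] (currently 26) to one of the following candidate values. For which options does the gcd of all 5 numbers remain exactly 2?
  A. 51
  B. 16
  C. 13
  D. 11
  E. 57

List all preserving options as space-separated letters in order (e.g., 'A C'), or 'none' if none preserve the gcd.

Answer: B

Derivation:
Old gcd = 2; gcd of others (without N[4]) = 2
New gcd for candidate v: gcd(2, v). Preserves old gcd iff gcd(2, v) = 2.
  Option A: v=51, gcd(2,51)=1 -> changes
  Option B: v=16, gcd(2,16)=2 -> preserves
  Option C: v=13, gcd(2,13)=1 -> changes
  Option D: v=11, gcd(2,11)=1 -> changes
  Option E: v=57, gcd(2,57)=1 -> changes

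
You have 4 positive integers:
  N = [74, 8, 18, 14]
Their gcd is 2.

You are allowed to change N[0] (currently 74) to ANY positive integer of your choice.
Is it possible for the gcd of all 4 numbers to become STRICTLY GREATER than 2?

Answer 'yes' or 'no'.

Answer: no

Derivation:
Current gcd = 2
gcd of all OTHER numbers (without N[0]=74): gcd([8, 18, 14]) = 2
The new gcd after any change is gcd(2, new_value).
This can be at most 2.
Since 2 = old gcd 2, the gcd can only stay the same or decrease.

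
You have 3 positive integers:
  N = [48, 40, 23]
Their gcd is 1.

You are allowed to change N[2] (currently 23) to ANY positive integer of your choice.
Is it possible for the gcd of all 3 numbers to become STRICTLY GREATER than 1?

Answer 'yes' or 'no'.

Current gcd = 1
gcd of all OTHER numbers (without N[2]=23): gcd([48, 40]) = 8
The new gcd after any change is gcd(8, new_value).
This can be at most 8.
Since 8 > old gcd 1, the gcd CAN increase (e.g., set N[2] = 8).

Answer: yes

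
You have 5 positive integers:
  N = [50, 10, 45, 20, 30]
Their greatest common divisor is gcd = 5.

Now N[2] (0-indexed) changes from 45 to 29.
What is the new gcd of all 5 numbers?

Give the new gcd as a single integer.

Numbers: [50, 10, 45, 20, 30], gcd = 5
Change: index 2, 45 -> 29
gcd of the OTHER numbers (without index 2): gcd([50, 10, 20, 30]) = 10
New gcd = gcd(g_others, new_val) = gcd(10, 29) = 1

Answer: 1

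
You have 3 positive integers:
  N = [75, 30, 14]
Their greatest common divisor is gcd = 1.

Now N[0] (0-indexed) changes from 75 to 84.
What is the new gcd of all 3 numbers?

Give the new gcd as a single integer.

Numbers: [75, 30, 14], gcd = 1
Change: index 0, 75 -> 84
gcd of the OTHER numbers (without index 0): gcd([30, 14]) = 2
New gcd = gcd(g_others, new_val) = gcd(2, 84) = 2

Answer: 2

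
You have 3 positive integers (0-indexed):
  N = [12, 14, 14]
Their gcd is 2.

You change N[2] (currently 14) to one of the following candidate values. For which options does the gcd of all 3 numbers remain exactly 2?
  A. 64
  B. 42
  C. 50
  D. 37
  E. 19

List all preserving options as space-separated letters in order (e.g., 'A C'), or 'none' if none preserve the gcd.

Old gcd = 2; gcd of others (without N[2]) = 2
New gcd for candidate v: gcd(2, v). Preserves old gcd iff gcd(2, v) = 2.
  Option A: v=64, gcd(2,64)=2 -> preserves
  Option B: v=42, gcd(2,42)=2 -> preserves
  Option C: v=50, gcd(2,50)=2 -> preserves
  Option D: v=37, gcd(2,37)=1 -> changes
  Option E: v=19, gcd(2,19)=1 -> changes

Answer: A B C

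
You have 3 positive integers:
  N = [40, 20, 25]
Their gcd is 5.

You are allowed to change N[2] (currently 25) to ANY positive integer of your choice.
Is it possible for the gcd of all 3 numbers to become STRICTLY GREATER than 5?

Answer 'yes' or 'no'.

Current gcd = 5
gcd of all OTHER numbers (without N[2]=25): gcd([40, 20]) = 20
The new gcd after any change is gcd(20, new_value).
This can be at most 20.
Since 20 > old gcd 5, the gcd CAN increase (e.g., set N[2] = 20).

Answer: yes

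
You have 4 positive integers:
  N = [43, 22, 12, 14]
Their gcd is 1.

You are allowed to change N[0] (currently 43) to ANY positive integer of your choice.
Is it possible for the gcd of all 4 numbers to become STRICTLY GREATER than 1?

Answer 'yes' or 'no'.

Answer: yes

Derivation:
Current gcd = 1
gcd of all OTHER numbers (without N[0]=43): gcd([22, 12, 14]) = 2
The new gcd after any change is gcd(2, new_value).
This can be at most 2.
Since 2 > old gcd 1, the gcd CAN increase (e.g., set N[0] = 2).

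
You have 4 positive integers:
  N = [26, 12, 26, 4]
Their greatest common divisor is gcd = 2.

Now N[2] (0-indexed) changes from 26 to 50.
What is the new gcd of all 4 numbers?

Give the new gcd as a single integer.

Numbers: [26, 12, 26, 4], gcd = 2
Change: index 2, 26 -> 50
gcd of the OTHER numbers (without index 2): gcd([26, 12, 4]) = 2
New gcd = gcd(g_others, new_val) = gcd(2, 50) = 2

Answer: 2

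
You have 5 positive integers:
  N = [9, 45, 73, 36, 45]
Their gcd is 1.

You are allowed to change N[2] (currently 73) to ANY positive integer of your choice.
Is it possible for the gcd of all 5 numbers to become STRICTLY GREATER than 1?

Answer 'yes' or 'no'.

Answer: yes

Derivation:
Current gcd = 1
gcd of all OTHER numbers (without N[2]=73): gcd([9, 45, 36, 45]) = 9
The new gcd after any change is gcd(9, new_value).
This can be at most 9.
Since 9 > old gcd 1, the gcd CAN increase (e.g., set N[2] = 9).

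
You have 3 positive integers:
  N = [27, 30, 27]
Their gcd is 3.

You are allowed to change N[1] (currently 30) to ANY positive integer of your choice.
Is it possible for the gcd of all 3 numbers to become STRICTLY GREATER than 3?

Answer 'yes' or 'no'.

Answer: yes

Derivation:
Current gcd = 3
gcd of all OTHER numbers (without N[1]=30): gcd([27, 27]) = 27
The new gcd after any change is gcd(27, new_value).
This can be at most 27.
Since 27 > old gcd 3, the gcd CAN increase (e.g., set N[1] = 27).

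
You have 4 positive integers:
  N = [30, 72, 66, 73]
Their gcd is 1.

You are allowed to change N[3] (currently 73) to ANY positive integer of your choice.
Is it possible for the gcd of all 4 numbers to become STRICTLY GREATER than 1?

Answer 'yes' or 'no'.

Current gcd = 1
gcd of all OTHER numbers (without N[3]=73): gcd([30, 72, 66]) = 6
The new gcd after any change is gcd(6, new_value).
This can be at most 6.
Since 6 > old gcd 1, the gcd CAN increase (e.g., set N[3] = 6).

Answer: yes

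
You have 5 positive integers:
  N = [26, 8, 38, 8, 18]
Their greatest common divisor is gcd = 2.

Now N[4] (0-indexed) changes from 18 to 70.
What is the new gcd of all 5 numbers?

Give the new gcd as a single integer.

Numbers: [26, 8, 38, 8, 18], gcd = 2
Change: index 4, 18 -> 70
gcd of the OTHER numbers (without index 4): gcd([26, 8, 38, 8]) = 2
New gcd = gcd(g_others, new_val) = gcd(2, 70) = 2

Answer: 2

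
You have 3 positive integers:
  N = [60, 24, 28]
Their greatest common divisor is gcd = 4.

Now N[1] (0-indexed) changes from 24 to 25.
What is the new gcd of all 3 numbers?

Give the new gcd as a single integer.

Answer: 1

Derivation:
Numbers: [60, 24, 28], gcd = 4
Change: index 1, 24 -> 25
gcd of the OTHER numbers (without index 1): gcd([60, 28]) = 4
New gcd = gcd(g_others, new_val) = gcd(4, 25) = 1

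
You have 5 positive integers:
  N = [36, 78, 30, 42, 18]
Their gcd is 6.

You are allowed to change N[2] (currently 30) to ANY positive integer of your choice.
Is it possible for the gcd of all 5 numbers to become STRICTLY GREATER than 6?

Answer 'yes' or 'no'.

Current gcd = 6
gcd of all OTHER numbers (without N[2]=30): gcd([36, 78, 42, 18]) = 6
The new gcd after any change is gcd(6, new_value).
This can be at most 6.
Since 6 = old gcd 6, the gcd can only stay the same or decrease.

Answer: no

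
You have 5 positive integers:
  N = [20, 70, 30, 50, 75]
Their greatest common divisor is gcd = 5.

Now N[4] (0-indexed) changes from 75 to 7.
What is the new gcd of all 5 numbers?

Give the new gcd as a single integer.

Numbers: [20, 70, 30, 50, 75], gcd = 5
Change: index 4, 75 -> 7
gcd of the OTHER numbers (without index 4): gcd([20, 70, 30, 50]) = 10
New gcd = gcd(g_others, new_val) = gcd(10, 7) = 1

Answer: 1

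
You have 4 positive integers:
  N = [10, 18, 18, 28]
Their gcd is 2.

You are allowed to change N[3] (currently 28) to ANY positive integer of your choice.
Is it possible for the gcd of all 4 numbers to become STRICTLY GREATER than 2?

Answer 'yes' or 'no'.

Answer: no

Derivation:
Current gcd = 2
gcd of all OTHER numbers (without N[3]=28): gcd([10, 18, 18]) = 2
The new gcd after any change is gcd(2, new_value).
This can be at most 2.
Since 2 = old gcd 2, the gcd can only stay the same or decrease.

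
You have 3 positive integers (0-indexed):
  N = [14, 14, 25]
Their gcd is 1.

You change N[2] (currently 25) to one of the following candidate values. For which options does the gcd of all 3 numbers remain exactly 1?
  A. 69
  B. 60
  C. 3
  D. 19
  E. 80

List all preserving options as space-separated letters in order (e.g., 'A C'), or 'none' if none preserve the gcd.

Answer: A C D

Derivation:
Old gcd = 1; gcd of others (without N[2]) = 14
New gcd for candidate v: gcd(14, v). Preserves old gcd iff gcd(14, v) = 1.
  Option A: v=69, gcd(14,69)=1 -> preserves
  Option B: v=60, gcd(14,60)=2 -> changes
  Option C: v=3, gcd(14,3)=1 -> preserves
  Option D: v=19, gcd(14,19)=1 -> preserves
  Option E: v=80, gcd(14,80)=2 -> changes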